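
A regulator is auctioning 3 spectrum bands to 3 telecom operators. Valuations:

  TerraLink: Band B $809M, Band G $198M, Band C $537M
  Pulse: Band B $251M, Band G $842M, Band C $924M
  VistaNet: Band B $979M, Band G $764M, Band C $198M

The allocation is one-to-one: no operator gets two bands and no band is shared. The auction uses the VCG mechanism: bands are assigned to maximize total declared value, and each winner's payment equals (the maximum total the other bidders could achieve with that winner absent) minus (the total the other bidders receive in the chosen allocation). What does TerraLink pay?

Efficient allocation: TerraLink→Band B ($809M), Pulse→Band C ($924M), VistaNet→Band G ($764M); total welfare W = $2497M.
TerraLink receives Band B at value $809M, so the others get W − 809 = $1688M.
Without TerraLink: best allocation of the remaining 2 bidders over all 3 bands is Pulse→Band C ($924M), VistaNet→Band B ($979M), total $1903M.
VCG payment = (others' best without TerraLink) − (others' welfare with TerraLink) = 1903 − 1688 = $215M.

TerraLink pays $215M.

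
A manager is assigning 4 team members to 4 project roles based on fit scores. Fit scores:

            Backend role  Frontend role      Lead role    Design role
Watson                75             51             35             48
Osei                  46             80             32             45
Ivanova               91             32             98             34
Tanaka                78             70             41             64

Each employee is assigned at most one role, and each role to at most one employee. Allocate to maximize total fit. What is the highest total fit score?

Optimal: Watson→Backend role (75 pts), Osei→Frontend role (80 pts), Ivanova→Lead role (98 pts), Tanaka→Design role (64 pts) — total 75+80+98+64 = 317 pts.
Column-greedy (each role in turn goes to its best remaining employee) gives 260 pts, worse by 57.
Next-best assignment: Watson→Design role, Osei→Frontend role, Ivanova→Lead role, Tanaka→Backend role = 304 pts.
Checked against all permutations: 317 pts is optimal.

Maximum total: 317 pts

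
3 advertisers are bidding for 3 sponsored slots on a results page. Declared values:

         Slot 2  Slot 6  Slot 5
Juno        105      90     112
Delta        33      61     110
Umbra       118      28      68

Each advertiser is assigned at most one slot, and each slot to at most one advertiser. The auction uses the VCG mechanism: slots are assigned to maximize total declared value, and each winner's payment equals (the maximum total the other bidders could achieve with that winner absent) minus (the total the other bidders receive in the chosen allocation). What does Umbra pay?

Efficient allocation: Juno→Slot 6 ($90), Delta→Slot 5 ($110), Umbra→Slot 2 ($118); total welfare W = $318.
Umbra receives Slot 2 at value $118, so the others get W − 118 = $200.
Without Umbra: best allocation of the remaining 2 bidders over all 3 slots is Juno→Slot 2 ($105), Delta→Slot 5 ($110), total $215.
VCG payment = (others' best without Umbra) − (others' welfare with Umbra) = 215 − 200 = $15.

Umbra pays $15.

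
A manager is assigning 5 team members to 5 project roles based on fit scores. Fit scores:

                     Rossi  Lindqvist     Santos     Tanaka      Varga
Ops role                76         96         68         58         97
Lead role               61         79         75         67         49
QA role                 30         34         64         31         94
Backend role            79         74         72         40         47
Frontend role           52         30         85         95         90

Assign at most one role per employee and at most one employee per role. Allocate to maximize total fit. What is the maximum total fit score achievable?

Max total: 439 pts

Optimal: Rossi→Backend role (79 pts), Lindqvist→Ops role (96 pts), Santos→Lead role (75 pts), Tanaka→Frontend role (95 pts), Varga→QA role (94 pts) — total 79+96+75+95+94 = 439 pts.
Next-best assignment: Rossi→Backend role, Lindqvist→Ops role, Santos→Frontend role, Tanaka→Lead role, Varga→QA role = 421 pts.
Every other assignment is strictly worse.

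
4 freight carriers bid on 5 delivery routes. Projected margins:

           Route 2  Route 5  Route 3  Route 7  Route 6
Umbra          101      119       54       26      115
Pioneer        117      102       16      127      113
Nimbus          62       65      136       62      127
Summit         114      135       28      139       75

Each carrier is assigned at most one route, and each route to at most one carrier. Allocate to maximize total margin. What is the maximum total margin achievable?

Treat this as an assignment problem: match each carrier to one route.
Optimal: Umbra→Route 6 ($115k), Pioneer→Route 7 ($127k), Nimbus→Route 3 ($136k), Summit→Route 5 ($135k) — total 115+127+136+135 = $513k.
Max-entry greedy (repeatedly take the single best remaining cell) gives $511k, worse by 2.

Maximum total: $513k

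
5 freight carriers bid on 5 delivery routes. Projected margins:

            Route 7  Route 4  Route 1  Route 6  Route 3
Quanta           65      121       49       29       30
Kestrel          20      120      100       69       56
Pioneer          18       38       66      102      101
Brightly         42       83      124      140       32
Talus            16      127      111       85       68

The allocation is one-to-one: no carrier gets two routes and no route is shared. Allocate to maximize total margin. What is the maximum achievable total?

Maximum total: $537k

Optimal: Quanta→Route 7 ($65k), Kestrel→Route 4 ($120k), Pioneer→Route 3 ($101k), Brightly→Route 6 ($140k), Talus→Route 1 ($111k) — total 65+120+101+140+111 = $537k.
Column-greedy (each route in turn goes to its best remaining carrier) gives $474k, worse by 63.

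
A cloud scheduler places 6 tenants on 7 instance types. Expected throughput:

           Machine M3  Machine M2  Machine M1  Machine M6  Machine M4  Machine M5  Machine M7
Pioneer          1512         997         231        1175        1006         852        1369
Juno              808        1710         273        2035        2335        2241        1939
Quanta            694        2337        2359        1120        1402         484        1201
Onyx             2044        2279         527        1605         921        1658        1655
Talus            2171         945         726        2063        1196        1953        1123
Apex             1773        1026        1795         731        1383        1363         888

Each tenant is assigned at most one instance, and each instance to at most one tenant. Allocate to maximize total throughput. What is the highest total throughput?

Optimal: Pioneer→Machine M7 (1369 ops/s), Juno→Machine M4 (2335 ops/s), Quanta→Machine M1 (2359 ops/s), Onyx→Machine M2 (2279 ops/s), Talus→Machine M6 (2063 ops/s), Apex→Machine M3 (1773 ops/s) — total 1369+2335+2359+2279+2063+1773 = 12178 ops/s.
Max-entry greedy (repeatedly take the single best remaining cell) gives 11876 ops/s, worse by 302.
Checked against all permutations: 12178 ops/s is optimal.

Maximum total: 12178 ops/s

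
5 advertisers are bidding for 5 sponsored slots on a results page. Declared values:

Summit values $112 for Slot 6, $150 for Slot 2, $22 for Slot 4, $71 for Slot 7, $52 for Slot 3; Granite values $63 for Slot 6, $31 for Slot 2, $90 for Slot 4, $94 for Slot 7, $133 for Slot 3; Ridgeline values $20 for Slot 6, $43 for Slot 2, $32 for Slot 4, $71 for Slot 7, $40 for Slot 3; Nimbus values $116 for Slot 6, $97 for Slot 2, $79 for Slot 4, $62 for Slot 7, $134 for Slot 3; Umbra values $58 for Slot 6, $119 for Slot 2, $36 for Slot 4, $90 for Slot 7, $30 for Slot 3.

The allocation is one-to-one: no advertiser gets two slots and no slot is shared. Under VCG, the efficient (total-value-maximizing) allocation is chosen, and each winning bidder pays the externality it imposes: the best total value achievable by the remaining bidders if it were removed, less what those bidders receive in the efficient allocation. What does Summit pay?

Summit pays $25.

Efficient allocation: Summit→Slot 6 ($112), Granite→Slot 4 ($90), Ridgeline→Slot 7 ($71), Nimbus→Slot 3 ($134), Umbra→Slot 2 ($119); total welfare W = $526.
Summit receives Slot 6 at value $112, so the others get W − 112 = $414.
Without Summit: best allocation of the remaining 4 bidders over all 5 slots is Granite→Slot 3 ($133), Ridgeline→Slot 7 ($71), Nimbus→Slot 6 ($116), Umbra→Slot 2 ($119), total $439.
VCG payment = (others' best without Summit) − (others' welfare with Summit) = 439 − 414 = $25.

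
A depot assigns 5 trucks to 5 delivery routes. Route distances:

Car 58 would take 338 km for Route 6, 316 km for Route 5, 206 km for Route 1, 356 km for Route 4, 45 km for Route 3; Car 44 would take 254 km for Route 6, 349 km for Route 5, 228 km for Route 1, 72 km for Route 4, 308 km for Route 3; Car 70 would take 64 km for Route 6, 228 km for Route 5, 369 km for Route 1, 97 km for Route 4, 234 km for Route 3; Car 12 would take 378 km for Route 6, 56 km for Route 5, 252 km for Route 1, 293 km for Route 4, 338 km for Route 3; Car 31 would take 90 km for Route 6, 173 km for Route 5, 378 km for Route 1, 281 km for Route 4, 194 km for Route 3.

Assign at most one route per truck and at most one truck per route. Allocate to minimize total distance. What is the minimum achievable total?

Treat this as an assignment problem: match each truck to one route.
Optimal: Car 58→Route 3 (45 km), Car 44→Route 1 (228 km), Car 70→Route 4 (97 km), Car 12→Route 5 (56 km), Car 31→Route 6 (90 km) — total 45+228+97+56+90 = 516 km.
Min-entry greedy (repeatedly take the single cheapest remaining cell) gives 615 km, worse by 99.
Swapping Car 31↔Car 12 (Car 31→Route 5 173 km, Car 12→Route 6 378 km) adds 405.

Min total: 516 km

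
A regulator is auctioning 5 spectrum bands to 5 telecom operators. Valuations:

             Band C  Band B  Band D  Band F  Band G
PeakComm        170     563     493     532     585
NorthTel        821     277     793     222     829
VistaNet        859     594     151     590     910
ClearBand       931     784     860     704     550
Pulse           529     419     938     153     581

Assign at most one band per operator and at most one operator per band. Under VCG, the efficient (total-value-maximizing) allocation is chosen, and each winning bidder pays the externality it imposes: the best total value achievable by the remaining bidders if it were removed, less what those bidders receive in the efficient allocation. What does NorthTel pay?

Efficient allocation: PeakComm→Band F ($532M), NorthTel→Band C ($821M), VistaNet→Band G ($910M), ClearBand→Band B ($784M), Pulse→Band D ($938M); total welfare W = $3985M.
NorthTel receives Band C at value $821M, so the others get W − 821 = $3164M.
Without NorthTel: best allocation of the remaining 4 bidders over all 5 bands is PeakComm→Band B ($563M), VistaNet→Band G ($910M), ClearBand→Band C ($931M), Pulse→Band D ($938M), total $3342M.
VCG payment = (others' best without NorthTel) − (others' welfare with NorthTel) = 3342 − 3164 = $178M.

NorthTel pays $178M.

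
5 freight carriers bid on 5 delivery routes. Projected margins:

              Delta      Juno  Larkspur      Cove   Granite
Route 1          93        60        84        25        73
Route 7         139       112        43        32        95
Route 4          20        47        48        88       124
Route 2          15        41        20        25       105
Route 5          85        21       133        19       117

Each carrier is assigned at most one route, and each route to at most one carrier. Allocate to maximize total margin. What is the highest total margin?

Max total: $531k

Optimal: Delta→Route 1 ($93k), Juno→Route 7 ($112k), Larkspur→Route 5 ($133k), Cove→Route 4 ($88k), Granite→Route 2 ($105k) — total 93+112+133+88+105 = $531k.
Row-greedy (each carrier in turn takes its best remaining route) gives $525k, worse by 6.
Next-best assignment: Delta→Route 7, Juno→Route 1, Larkspur→Route 5, Cove→Route 4, Granite→Route 2 = $525k.
Checked against all permutations: $531k is optimal.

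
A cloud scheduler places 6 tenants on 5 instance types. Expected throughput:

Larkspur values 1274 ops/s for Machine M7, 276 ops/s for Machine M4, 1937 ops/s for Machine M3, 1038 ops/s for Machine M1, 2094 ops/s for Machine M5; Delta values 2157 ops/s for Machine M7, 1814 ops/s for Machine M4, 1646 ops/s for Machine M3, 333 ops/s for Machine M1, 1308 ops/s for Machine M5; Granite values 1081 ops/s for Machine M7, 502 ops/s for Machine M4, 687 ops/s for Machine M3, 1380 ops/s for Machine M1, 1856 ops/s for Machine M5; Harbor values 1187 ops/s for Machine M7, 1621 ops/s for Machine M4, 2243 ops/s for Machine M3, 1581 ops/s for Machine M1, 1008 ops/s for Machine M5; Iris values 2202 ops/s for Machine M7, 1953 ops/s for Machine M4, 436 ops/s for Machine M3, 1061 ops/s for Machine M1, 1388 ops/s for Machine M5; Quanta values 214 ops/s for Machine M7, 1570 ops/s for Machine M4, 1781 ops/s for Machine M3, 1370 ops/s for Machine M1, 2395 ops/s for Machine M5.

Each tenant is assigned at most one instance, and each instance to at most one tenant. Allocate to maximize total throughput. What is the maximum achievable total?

Optimal: Delta→Machine M7 (2157 ops/s), Iris→Machine M4 (1953 ops/s), Harbor→Machine M3 (2243 ops/s), Granite→Machine M1 (1380 ops/s), Quanta→Machine M5 (2395 ops/s) — total 2157+1953+2243+1380+2395 = 10128 ops/s.
Row-greedy (each tenant in turn takes its best remaining instance) gives 9827 ops/s, worse by 301.
Next-best assignment: Iris→Machine M7, Delta→Machine M4, Harbor→Machine M3, Granite→Machine M1, Quanta→Machine M5 = 10034 ops/s.
Swapping Iris↔Harbor (Iris→Machine M3 436 ops/s, Harbor→Machine M4 1621 ops/s) loses 2139.

Maximum total: 10128 ops/s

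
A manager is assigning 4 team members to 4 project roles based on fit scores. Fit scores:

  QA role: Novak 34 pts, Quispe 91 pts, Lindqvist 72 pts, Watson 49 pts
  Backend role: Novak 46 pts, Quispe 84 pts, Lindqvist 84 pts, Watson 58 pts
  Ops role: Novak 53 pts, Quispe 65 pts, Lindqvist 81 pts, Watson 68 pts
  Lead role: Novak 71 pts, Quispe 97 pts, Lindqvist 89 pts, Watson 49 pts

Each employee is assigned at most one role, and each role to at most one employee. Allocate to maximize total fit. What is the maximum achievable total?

This is a one-to-one assignment (maximum-weight bipartite matching).
Optimal: Novak→Lead role (71 pts), Quispe→QA role (91 pts), Lindqvist→Backend role (84 pts), Watson→Ops role (68 pts) — total 71+91+84+68 = 314 pts.
Max-entry greedy (repeatedly take the single best remaining cell) gives 283 pts, worse by 31.

Max total: 314 pts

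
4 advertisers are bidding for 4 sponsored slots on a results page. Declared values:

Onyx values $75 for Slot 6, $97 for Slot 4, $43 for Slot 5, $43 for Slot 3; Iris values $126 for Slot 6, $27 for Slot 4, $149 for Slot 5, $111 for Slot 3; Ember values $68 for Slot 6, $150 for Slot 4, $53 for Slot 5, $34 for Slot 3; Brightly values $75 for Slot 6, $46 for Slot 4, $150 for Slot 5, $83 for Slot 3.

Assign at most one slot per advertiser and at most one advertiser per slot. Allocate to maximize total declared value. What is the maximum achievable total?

Max total: $486

This is the linear assignment problem.
Optimal: Onyx→Slot 6 ($75), Iris→Slot 3 ($111), Ember→Slot 4 ($150), Brightly→Slot 5 ($150) — total 75+111+150+150 = $486.
Row-greedy (each advertiser in turn takes its best remaining slot) gives $397, worse by 89.
Next-best assignment: Onyx→Slot 3, Iris→Slot 6, Ember→Slot 4, Brightly→Slot 5 = $469.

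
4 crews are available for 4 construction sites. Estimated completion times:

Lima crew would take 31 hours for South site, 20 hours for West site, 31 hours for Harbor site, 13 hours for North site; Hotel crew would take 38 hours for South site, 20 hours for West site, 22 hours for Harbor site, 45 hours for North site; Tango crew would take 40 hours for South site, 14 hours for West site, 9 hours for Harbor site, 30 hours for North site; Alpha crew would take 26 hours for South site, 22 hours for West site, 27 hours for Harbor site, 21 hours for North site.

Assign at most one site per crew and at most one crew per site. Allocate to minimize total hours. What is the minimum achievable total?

Min total: 68 hours

Optimal: Lima crew→North site (13 hours), Hotel crew→West site (20 hours), Tango crew→Harbor site (9 hours), Alpha crew→South site (26 hours) — total 13+20+9+26 = 68 hours.
Column-greedy (each site in turn goes to its cheapest remaining crew) gives 75 hours, worse by 7.
Checked against all permutations: 68 hours is optimal.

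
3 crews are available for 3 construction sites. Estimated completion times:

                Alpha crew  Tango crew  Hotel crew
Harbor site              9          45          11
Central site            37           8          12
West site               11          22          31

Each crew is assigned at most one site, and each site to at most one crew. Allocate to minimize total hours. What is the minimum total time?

Minimum total: 30 hours

Optimal: Alpha crew→West site (11 hours), Tango crew→Central site (8 hours), Hotel crew→Harbor site (11 hours) — total 11+8+11 = 30 hours.
Column-greedy (each site in turn goes to its cheapest remaining crew) gives 48 hours, worse by 18.
No other one-to-one assignment undercuts 30 hours.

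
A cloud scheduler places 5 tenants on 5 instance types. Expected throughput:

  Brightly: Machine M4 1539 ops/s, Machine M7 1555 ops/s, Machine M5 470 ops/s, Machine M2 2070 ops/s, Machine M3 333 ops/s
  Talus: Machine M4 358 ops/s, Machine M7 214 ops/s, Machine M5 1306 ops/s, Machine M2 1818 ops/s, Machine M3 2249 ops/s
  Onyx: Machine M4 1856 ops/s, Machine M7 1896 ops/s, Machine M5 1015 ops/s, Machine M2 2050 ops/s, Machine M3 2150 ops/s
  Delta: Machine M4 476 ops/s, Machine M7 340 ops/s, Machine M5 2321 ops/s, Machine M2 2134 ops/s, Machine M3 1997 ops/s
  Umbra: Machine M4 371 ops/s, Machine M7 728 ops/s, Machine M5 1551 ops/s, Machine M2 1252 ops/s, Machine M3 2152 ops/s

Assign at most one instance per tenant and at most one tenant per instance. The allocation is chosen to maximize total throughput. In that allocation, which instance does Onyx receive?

Onyx receives Machine M7.

Optimal: Brightly→Machine M4 (1539 ops/s), Talus→Machine M2 (1818 ops/s), Onyx→Machine M7 (1896 ops/s), Delta→Machine M5 (2321 ops/s), Umbra→Machine M3 (2152 ops/s) — total 1539+1818+1896+2321+2152 = 9726 ops/s.
Max-entry greedy (repeatedly take the single best remaining cell) gives 8907 ops/s, worse by 819.
Checked against all permutations: 9726 ops/s is optimal.
Onyx's own top instance is Machine M3 (2150 ops/s), but forcing Onyx→Machine M3 and reassigning the rest optimally gives only 8556 ops/s — worse by 1170.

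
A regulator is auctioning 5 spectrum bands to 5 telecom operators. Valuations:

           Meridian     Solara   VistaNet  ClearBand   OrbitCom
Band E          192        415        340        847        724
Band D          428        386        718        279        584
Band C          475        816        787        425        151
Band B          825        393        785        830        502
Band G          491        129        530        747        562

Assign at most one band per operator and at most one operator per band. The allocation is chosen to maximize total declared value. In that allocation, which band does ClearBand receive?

This is a one-to-one assignment (maximum-weight bipartite matching).
Optimal: Meridian→Band B ($825M), Solara→Band C ($816M), VistaNet→Band D ($718M), ClearBand→Band G ($747M), OrbitCom→Band E ($724M) — total 825+816+718+747+724 = $3830M.
Column-greedy (each band in turn goes to its best remaining operator) gives $3768M, worse by 62.
ClearBand's own top band is Band E ($847M), but forcing ClearBand→Band E and reassigning the rest optimally gives only $3768M — worse by 62.

ClearBand receives Band G.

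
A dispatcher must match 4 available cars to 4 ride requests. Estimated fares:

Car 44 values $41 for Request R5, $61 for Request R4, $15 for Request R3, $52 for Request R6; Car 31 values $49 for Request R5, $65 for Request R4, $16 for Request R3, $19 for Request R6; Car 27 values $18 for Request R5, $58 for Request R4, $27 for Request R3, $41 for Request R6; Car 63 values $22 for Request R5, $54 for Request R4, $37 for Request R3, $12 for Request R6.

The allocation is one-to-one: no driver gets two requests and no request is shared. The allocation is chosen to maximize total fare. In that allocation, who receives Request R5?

This is a one-to-one assignment (maximum-weight bipartite matching).
Optimal: Car 44→Request R6 ($52), Car 31→Request R5 ($49), Car 27→Request R4 ($58), Car 63→Request R3 ($37) — total 52+49+58+37 = $196.
Max-entry greedy (repeatedly take the single best remaining cell) gives $172, worse by 24.
Every other assignment is strictly worse.
Car 31's own top request is Request R4 ($65), but forcing Car 31→Request R4 and reassigning the rest optimally gives only $184 — worse by 12.

Car 31 receives Request R5.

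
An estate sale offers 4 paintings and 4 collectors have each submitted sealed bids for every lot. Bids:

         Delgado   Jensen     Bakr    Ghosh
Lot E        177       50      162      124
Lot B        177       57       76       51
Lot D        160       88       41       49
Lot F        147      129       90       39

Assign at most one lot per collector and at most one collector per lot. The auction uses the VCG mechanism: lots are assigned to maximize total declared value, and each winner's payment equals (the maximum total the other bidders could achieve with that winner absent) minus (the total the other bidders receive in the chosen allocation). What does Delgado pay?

Efficient allocation: Delgado→Lot B ($177), Jensen→Lot F ($129), Bakr→Lot E ($162), Ghosh→Lot D ($49); total welfare W = $517.
Delgado receives Lot B at value $177, so the others get W − 177 = $340.
Without Delgado: best allocation of the remaining 3 bidders over all 4 lots is Jensen→Lot F ($129), Bakr→Lot E ($162), Ghosh→Lot B ($51), total $342.
VCG payment = (others' best without Delgado) − (others' welfare with Delgado) = 342 − 340 = $2.

Delgado pays $2.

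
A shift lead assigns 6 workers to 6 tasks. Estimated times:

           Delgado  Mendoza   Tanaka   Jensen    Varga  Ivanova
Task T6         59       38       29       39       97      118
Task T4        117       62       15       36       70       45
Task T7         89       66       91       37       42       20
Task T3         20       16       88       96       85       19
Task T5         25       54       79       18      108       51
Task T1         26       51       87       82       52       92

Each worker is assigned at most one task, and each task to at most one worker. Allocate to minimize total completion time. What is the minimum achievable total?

Min total: 158 min

This is the linear assignment problem.
Optimal: Delgado→Task T1 (26 min), Mendoza→Task T6 (38 min), Tanaka→Task T4 (15 min), Jensen→Task T5 (18 min), Varga→Task T7 (42 min), Ivanova→Task T3 (19 min) — total 26+38+15+18+42+19 = 158 min.
Min-entry greedy (repeatedly take the single cheapest remaining cell) gives 192 min, worse by 34.
Next-best assignment: Delgado→Task T3, Mendoza→Task T6, Tanaka→Task T4, Jensen→Task T5, Varga→Task T1, Ivanova→Task T7 = 163 min.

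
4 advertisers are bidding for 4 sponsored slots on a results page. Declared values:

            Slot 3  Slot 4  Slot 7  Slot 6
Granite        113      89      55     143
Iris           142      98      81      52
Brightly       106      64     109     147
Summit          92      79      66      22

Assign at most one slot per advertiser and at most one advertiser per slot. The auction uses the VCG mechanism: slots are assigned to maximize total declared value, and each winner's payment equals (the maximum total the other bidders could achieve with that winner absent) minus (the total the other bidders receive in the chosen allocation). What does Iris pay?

Efficient allocation: Granite→Slot 6 ($143), Iris→Slot 3 ($142), Brightly→Slot 7 ($109), Summit→Slot 4 ($79); total welfare W = $473.
Iris receives Slot 3 at value $142, so the others get W − 142 = $331.
Without Iris: best allocation of the remaining 3 bidders over all 4 slots is Granite→Slot 6 ($143), Brightly→Slot 7 ($109), Summit→Slot 3 ($92), total $344.
VCG payment = (others' best without Iris) − (others' welfare with Iris) = 344 − 331 = $13.

Iris pays $13.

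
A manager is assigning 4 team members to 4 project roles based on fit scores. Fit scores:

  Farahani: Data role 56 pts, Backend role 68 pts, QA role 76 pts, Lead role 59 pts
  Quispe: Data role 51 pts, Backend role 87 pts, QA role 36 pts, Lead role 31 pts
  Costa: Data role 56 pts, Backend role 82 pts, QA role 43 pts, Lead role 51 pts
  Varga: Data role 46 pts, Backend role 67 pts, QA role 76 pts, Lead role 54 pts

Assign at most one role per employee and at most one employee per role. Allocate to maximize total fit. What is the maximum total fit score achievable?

Maximum total: 278 pts

Optimal: Farahani→Lead role (59 pts), Quispe→Backend role (87 pts), Costa→Data role (56 pts), Varga→QA role (76 pts) — total 59+87+56+76 = 278 pts.
Max-entry greedy (repeatedly take the single best remaining cell) gives 273 pts, worse by 5.
Next-best assignment: Farahani→QA role, Quispe→Backend role, Costa→Data role, Varga→Lead role = 273 pts.
Swapping Varga↔Costa (Varga→Data role 46 pts, Costa→QA role 43 pts) loses 43.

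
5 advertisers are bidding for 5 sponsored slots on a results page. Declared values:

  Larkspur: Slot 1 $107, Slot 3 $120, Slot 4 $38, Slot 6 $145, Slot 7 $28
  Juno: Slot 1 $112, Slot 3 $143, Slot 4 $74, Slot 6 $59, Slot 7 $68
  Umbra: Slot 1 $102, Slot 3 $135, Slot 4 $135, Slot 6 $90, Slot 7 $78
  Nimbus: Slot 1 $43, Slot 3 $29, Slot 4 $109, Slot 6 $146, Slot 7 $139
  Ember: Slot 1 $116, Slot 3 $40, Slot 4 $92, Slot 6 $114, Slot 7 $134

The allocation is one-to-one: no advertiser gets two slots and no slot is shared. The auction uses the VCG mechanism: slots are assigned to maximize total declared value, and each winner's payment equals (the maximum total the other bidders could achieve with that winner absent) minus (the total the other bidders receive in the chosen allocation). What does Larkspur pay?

Efficient allocation: Larkspur→Slot 6 ($145), Juno→Slot 3 ($143), Umbra→Slot 4 ($135), Nimbus→Slot 7 ($139), Ember→Slot 1 ($116); total welfare W = $678.
Larkspur receives Slot 6 at value $145, so the others get W − 145 = $533.
Without Larkspur: best allocation of the remaining 4 bidders over all 5 slots is Juno→Slot 3 ($143), Umbra→Slot 4 ($135), Nimbus→Slot 6 ($146), Ember→Slot 7 ($134), total $558.
VCG payment = (others' best without Larkspur) − (others' welfare with Larkspur) = 558 − 533 = $25.

Larkspur pays $25.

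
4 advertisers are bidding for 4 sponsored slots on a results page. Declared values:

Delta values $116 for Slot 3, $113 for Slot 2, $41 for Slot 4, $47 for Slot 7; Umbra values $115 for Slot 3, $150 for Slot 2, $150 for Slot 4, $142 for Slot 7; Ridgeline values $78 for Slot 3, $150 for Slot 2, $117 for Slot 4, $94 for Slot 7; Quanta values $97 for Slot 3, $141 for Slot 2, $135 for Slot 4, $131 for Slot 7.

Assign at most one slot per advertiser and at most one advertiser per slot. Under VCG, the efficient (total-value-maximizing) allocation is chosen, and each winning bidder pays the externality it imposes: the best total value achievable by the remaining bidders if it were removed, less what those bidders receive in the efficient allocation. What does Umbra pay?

Umbra pays $4.

Efficient allocation: Delta→Slot 3 ($116), Umbra→Slot 4 ($150), Ridgeline→Slot 2 ($150), Quanta→Slot 7 ($131); total welfare W = $547.
Umbra receives Slot 4 at value $150, so the others get W − 150 = $397.
Without Umbra: best allocation of the remaining 3 bidders over all 4 slots is Delta→Slot 3 ($116), Ridgeline→Slot 2 ($150), Quanta→Slot 4 ($135), total $401.
VCG payment = (others' best without Umbra) − (others' welfare with Umbra) = 401 − 397 = $4.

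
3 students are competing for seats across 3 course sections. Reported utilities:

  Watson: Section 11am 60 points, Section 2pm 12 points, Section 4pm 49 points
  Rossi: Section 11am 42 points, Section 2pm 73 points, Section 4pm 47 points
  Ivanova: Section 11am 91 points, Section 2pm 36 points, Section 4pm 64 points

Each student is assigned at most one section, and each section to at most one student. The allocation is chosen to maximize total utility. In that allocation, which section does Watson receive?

Watson receives Section 4pm.

Optimal: Watson→Section 4pm (49 points), Rossi→Section 2pm (73 points), Ivanova→Section 11am (91 points) — total 49+73+91 = 213 points.
Row-greedy (each student in turn takes its best remaining section) gives 197 points, worse by 16.
Next-best assignment: Watson→Section 11am, Rossi→Section 2pm, Ivanova→Section 4pm = 197 points.
Checked against all permutations: 213 points is optimal.
Watson's own top section is Section 11am (60 points), but forcing Watson→Section 11am and reassigning the rest optimally gives only 197 points — worse by 16.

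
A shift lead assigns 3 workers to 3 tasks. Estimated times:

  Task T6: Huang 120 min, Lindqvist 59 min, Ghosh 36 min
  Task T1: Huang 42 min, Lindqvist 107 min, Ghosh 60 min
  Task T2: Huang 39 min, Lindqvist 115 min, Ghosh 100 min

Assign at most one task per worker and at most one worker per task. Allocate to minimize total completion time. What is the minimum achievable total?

Optimal: Huang→Task T2 (39 min), Lindqvist→Task T6 (59 min), Ghosh→Task T1 (60 min) — total 39+59+60 = 158 min.
Column-greedy (each task in turn goes to its cheapest remaining worker) gives 193 min, worse by 35.
Checked against all permutations: 158 min is optimal.

Minimum total: 158 min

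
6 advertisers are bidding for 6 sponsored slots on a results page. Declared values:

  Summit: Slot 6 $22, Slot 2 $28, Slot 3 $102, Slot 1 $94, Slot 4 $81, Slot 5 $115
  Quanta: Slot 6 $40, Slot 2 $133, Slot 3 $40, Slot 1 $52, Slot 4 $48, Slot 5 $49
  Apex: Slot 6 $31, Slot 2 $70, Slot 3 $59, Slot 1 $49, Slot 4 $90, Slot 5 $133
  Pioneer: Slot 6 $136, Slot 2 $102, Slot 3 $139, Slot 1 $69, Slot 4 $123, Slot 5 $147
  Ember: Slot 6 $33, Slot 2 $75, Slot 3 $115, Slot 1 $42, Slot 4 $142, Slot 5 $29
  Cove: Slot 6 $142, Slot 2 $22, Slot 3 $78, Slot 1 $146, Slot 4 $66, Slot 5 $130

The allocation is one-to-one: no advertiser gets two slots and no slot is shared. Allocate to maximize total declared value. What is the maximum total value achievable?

Treat this as an assignment problem: match each advertiser to one slot.
Optimal: Summit→Slot 3 ($102), Quanta→Slot 2 ($133), Apex→Slot 5 ($133), Pioneer→Slot 6 ($136), Ember→Slot 4 ($142), Cove→Slot 1 ($146) — total 102+133+133+136+142+146 = $792.
Swapping Pioneer↔Quanta (Pioneer→Slot 2 $102, Quanta→Slot 6 $40) loses 127.
Every other assignment is strictly worse.

Maximum total: $792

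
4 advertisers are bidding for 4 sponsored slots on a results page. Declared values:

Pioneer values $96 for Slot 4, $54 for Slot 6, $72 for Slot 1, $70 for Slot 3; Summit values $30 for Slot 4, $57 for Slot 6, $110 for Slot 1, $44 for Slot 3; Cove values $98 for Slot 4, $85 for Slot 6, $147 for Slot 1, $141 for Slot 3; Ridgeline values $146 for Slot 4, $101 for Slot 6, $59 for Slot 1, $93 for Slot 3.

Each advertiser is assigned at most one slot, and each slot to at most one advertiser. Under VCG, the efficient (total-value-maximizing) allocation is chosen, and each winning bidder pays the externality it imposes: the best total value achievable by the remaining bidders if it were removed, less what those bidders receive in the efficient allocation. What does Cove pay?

Efficient allocation: Pioneer→Slot 6 ($54), Summit→Slot 1 ($110), Cove→Slot 3 ($141), Ridgeline→Slot 4 ($146); total welfare W = $451.
Cove receives Slot 3 at value $141, so the others get W − 141 = $310.
Without Cove: best allocation of the remaining 3 bidders over all 4 slots is Pioneer→Slot 3 ($70), Summit→Slot 1 ($110), Ridgeline→Slot 4 ($146), total $326.
VCG payment = (others' best without Cove) − (others' welfare with Cove) = 326 − 310 = $16.

Cove pays $16.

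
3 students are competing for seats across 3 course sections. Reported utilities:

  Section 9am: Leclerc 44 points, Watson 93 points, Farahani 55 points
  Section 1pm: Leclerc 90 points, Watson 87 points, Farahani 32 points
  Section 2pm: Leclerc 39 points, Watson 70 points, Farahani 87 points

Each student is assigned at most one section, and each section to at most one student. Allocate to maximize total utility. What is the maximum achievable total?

Max total: 270 points

This is a one-to-one assignment (maximum-weight bipartite matching).
Optimal: Leclerc→Section 1pm (90 points), Watson→Section 9am (93 points), Farahani→Section 2pm (87 points) — total 90+93+87 = 270 points.
Every other assignment is strictly worse.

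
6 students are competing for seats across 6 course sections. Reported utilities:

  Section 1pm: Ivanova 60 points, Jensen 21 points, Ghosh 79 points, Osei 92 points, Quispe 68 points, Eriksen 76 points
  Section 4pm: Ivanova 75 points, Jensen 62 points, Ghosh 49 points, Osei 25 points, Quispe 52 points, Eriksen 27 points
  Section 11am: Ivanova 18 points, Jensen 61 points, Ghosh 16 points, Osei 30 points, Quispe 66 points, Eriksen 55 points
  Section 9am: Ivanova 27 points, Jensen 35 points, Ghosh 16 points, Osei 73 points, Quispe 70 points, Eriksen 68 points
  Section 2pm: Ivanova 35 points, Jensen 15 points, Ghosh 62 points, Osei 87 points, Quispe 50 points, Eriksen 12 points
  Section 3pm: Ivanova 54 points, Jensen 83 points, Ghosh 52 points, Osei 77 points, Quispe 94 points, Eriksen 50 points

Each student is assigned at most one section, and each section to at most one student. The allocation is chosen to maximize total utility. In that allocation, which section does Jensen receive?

Jensen receives Section 11am.

Optimal: Ivanova→Section 4pm (75 points), Jensen→Section 11am (61 points), Ghosh→Section 1pm (79 points), Osei→Section 2pm (87 points), Quispe→Section 3pm (94 points), Eriksen→Section 9am (68 points) — total 75+61+79+87+94+68 = 464 points.
Next-best assignment: Ivanova→Section 4pm, Jensen→Section 3pm, Ghosh→Section 1pm, Osei→Section 2pm, Quispe→Section 11am, Eriksen→Section 9am = 458 points.
Jensen's own top section is Section 3pm (83 points), but forcing Jensen→Section 3pm and reassigning the rest optimally gives only 458 points — worse by 6.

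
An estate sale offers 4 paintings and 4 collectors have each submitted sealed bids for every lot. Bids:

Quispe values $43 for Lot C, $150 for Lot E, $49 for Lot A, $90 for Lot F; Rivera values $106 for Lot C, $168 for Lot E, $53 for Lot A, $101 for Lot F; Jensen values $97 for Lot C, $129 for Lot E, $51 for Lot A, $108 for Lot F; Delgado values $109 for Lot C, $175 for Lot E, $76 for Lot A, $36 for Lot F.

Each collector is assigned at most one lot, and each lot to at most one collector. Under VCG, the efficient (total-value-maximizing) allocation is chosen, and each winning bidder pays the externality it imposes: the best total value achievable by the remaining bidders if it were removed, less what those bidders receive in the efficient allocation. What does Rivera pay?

Rivera pays $33.

Efficient allocation: Quispe→Lot E ($150), Rivera→Lot C ($106), Jensen→Lot F ($108), Delgado→Lot A ($76); total welfare W = $440.
Rivera receives Lot C at value $106, so the others get W − 106 = $334.
Without Rivera: best allocation of the remaining 3 bidders over all 4 lots is Quispe→Lot E ($150), Jensen→Lot F ($108), Delgado→Lot C ($109), total $367.
VCG payment = (others' best without Rivera) − (others' welfare with Rivera) = 367 − 334 = $33.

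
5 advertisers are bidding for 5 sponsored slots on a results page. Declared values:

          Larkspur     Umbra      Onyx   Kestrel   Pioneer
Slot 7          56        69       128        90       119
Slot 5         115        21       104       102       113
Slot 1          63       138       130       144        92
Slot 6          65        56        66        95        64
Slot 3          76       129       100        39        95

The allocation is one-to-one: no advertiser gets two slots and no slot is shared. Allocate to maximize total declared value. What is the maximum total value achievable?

Max total: $588

This is a one-to-one assignment (maximum-weight bipartite matching).
Optimal: Larkspur→Slot 5 ($115), Umbra→Slot 3 ($129), Onyx→Slot 1 ($130), Kestrel→Slot 6 ($95), Pioneer→Slot 7 ($119) — total 115+129+130+95+119 = $588.
Next-best assignment: Larkspur→Slot 5, Umbra→Slot 3, Onyx→Slot 7, Kestrel→Slot 1, Pioneer→Slot 6 = $580.
Every other assignment is strictly worse.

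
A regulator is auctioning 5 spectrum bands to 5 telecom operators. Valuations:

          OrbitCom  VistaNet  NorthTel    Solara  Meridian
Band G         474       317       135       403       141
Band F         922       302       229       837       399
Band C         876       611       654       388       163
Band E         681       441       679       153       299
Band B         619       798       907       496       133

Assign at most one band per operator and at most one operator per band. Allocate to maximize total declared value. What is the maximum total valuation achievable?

Treat this as an assignment problem: match each operator to one band.
Optimal: OrbitCom→Band C ($876M), VistaNet→Band B ($798M), NorthTel→Band E ($679M), Solara→Band F ($837M), Meridian→Band G ($141M) — total 876+798+679+837+141 = $3331M.
Row-greedy (each operator in turn takes its best remaining band) gives $2965M, worse by 366.
Next-best assignment: OrbitCom→Band C, VistaNet→Band G, NorthTel→Band B, Solara→Band F, Meridian→Band E = $3236M.
Every other assignment is strictly worse.

Maximum total: $3331M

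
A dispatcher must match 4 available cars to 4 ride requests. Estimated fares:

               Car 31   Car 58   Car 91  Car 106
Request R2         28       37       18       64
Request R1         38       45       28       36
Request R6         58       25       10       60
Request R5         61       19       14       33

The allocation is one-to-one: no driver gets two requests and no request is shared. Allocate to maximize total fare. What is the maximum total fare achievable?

Maximum total: $186

Treat this as an assignment problem: match each driver to one request.
Optimal: Car 31→Request R5 ($61), Car 58→Request R2 ($37), Car 91→Request R1 ($28), Car 106→Request R6 ($60) — total 61+37+28+60 = $186.
Column-greedy (each request in turn goes to its best remaining driver) gives $181, worse by 5.
Next-best assignment: Car 31→Request R5, Car 58→Request R1, Car 91→Request R2, Car 106→Request R6 = $184.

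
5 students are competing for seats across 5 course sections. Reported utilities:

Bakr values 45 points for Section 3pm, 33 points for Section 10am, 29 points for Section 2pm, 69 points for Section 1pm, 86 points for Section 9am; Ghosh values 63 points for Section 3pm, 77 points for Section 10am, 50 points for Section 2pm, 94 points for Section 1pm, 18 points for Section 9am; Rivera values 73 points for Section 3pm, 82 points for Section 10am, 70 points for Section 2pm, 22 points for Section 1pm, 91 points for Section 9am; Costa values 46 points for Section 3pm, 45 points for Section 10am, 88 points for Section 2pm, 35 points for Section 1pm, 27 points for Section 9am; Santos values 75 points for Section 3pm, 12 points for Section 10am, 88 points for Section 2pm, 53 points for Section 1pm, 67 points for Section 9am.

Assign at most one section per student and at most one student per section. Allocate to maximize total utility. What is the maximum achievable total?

This is a one-to-one assignment (maximum-weight bipartite matching).
Optimal: Bakr→Section 9am (86 points), Ghosh→Section 1pm (94 points), Rivera→Section 10am (82 points), Costa→Section 2pm (88 points), Santos→Section 3pm (75 points) — total 86+94+82+88+75 = 425 points.
Max-entry greedy (repeatedly take the single best remaining cell) gives 381 points, worse by 44.
Every other assignment is strictly worse.

Maximum total: 425 points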